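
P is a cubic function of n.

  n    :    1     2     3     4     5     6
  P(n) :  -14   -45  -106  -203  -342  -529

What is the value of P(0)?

First differences: -31, -61, -97, -139, -187. Second differences: -30, -36, -42, -48. Third differences: -6, -6, -6.
Level-3 differences are constant, so P has degree 3.
Fitting a degree-3 polynomial gives P(n) = -n³ - 9n² + 3n - 7.
Then P(0) = -7.

-7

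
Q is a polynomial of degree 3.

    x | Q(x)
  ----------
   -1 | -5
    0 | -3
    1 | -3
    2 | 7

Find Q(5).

Write Q(x) = ax³ + bx² + cx + d; the 4 given values yield a linear system in the 4 coefficients.
Solving, Q(x) = 2x³ - x² - x - 3.
Then Q(5) = 217.

217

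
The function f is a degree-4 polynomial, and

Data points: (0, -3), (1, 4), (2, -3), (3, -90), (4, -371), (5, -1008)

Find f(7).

Write f(x) = ax^4 + bx³ + cx² + dx + e; the 6 given values yield a linear system in the 5 coefficients.
Solving, f(x) = -2x^4 + x³ + 4x² + 4x - 3.
Then f(7) = -4238.

-4238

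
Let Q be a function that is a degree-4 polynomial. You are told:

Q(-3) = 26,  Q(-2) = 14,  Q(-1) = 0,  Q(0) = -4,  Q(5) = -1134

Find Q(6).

-2170

Write Q(n) = an^4 + bn³ + cn² + dn + e; the 5 given values yield a linear system in the 5 coefficients.
Solving, Q(n) = -n^4 - 4n³ - n - 4.
Then Q(6) = -2170.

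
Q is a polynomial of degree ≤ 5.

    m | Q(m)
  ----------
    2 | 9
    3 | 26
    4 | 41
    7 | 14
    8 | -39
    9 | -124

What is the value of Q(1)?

-4

Write Q(m) = am^5 + bm^4 + cm³ + dm² + em + p; the 6 given values yield a linear system in the 6 coefficients.
Solving, the top 2 coefficients vanish, and Q(m) = -m³ + 8m² - 4m - 7.
Then Q(1) = -4.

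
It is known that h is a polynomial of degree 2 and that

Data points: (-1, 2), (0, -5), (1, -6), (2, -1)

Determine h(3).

10

Write h(k) = ak² + bk + c; the 4 given values yield a linear system in the 3 coefficients.
Solving, h(k) = 3k² - 4k - 5.
Then h(3) = 10.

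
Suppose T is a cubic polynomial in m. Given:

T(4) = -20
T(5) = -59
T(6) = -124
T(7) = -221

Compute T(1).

Write T(m) = am³ + bm² + cm + d; the 4 given values yield a linear system in the 4 coefficients.
Solving, T(m) = -m³ + 2m² + 4m - 4.
Then T(1) = 1.

1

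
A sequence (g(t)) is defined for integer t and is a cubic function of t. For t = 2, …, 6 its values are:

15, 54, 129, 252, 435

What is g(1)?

First differences: 39, 75, 123, 183. Second differences: 36, 48, 60. Third differences: 12, 12.
Level-3 differences are constant, so g has degree 3.
Fitting a degree-3 polynomial gives g(t) = 2t³ + t - 3.
Then g(1) = 0.

0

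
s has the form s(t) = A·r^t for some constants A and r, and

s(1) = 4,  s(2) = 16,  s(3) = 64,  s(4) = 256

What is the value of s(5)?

Consecutive ratio: 16/4 = 4, and 64/16 = 4, so r = 4.
Then A·4^1 = 4 gives A = 1, and s(t) = 1·4^t.
s(5) = 1·4^5 = 1024.

1024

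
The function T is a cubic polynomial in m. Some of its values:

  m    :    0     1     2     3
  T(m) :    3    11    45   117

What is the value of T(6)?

681

Write T(m) = am³ + bm² + cm + d; the 4 given values yield a linear system in the 4 coefficients.
Solving, T(m) = 2m³ + 7m² - m + 3.
Then T(6) = 681.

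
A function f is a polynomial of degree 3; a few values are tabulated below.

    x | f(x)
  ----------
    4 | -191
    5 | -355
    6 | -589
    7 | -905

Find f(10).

-2465

Write f(x) = ax³ + bx² + cx + d; the 4 given values yield a linear system in the 4 coefficients.
Solving, f(x) = -2x³ - 5x² + 3x + 5.
Then f(10) = -2465.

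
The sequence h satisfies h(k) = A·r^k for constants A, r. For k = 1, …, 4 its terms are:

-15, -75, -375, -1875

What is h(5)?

Consecutive ratio: -75/(-15) = 5, and -375/(-75) = 5, so r = 5.
Then A·5^1 = -15 gives A = -3, and h(k) = -3·5^k.
h(5) = -3·5^5 = -9375.

-9375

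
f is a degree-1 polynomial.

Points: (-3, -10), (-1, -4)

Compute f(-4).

Write f(n) = an + b; the 2 given values yield a linear system in the 2 coefficients.
Solving, f(n) = 3n - 1.
Then f(-4) = -13.

-13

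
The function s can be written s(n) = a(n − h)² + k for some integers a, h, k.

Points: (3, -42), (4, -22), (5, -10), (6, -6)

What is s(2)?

-70

First differences 20, 12, 4; second difference -8 = 2a, so a = -4.
Expanding, the n-coefficient is −2ah = 8h; matching it to the data gives h = 6, and then k = -6.
So s(n) = -4(n − 6)² − 6.
s(2) = -4·(-4)² − 6 = -70.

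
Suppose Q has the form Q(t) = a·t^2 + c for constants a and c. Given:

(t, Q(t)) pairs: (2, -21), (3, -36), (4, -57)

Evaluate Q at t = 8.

-201

From Q(2) = -21 and Q(3) = -36: 4a + c = -21 and 9a + c = -36.
Subtracting: 5a = -15, so a = -3; then c = -21 − (-3)·4 = -9.
So Q(t) = -3t² − 9, and Q(8) = -201.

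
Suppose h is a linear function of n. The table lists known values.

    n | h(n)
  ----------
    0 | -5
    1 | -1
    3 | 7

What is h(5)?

Write h(n) = an + b; the 3 given values yield a linear system in the 2 coefficients.
Solving, h(n) = 4n - 5.
Then h(5) = 15.

15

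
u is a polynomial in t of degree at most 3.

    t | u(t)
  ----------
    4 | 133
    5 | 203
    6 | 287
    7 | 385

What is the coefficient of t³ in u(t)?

0

Write u(t) = at³ + bt² + ct + d; the 4 given values yield a linear system in the 4 coefficients.
Solving, the leading coefficient vanishes, and u(t) = 7t² + 7t - 7.
The coefficient of t³ is 0.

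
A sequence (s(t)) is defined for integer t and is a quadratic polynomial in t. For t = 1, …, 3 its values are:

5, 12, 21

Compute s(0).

0

Write s(t) = at² + bt + c; the 3 given values yield a linear system in the 3 coefficients.
Solving, s(t) = t² + 4t.
Then s(0) = 0.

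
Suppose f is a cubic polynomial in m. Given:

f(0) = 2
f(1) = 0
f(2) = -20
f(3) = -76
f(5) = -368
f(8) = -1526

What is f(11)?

-3980

Write f(m) = am³ + bm² + cm + d; the 6 given values yield a linear system in the 4 coefficients.
Solving, f(m) = -3m³ + m + 2.
Then f(11) = -3980.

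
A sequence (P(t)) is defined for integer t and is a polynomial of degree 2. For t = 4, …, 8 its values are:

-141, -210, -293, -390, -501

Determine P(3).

-86

Write P(t) = at² + bt + c; the 5 given values yield a linear system in the 3 coefficients.
Solving, P(t) = -7t² - 6t - 5.
Then P(3) = -86.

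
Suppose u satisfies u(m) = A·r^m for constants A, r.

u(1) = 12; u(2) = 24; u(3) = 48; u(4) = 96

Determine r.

Consecutive ratio: 24/12 = 2, and 48/24 = 2, so r = 2.
Then A·2^1 = 12 gives A = 6, and u(m) = 6·2^m.

2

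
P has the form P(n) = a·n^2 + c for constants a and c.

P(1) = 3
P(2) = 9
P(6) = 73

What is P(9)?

163

From P(1) = 3 and P(2) = 9: 1a + c = 3 and 4a + c = 9.
Subtracting: 3a = 6, so a = 2; then c = 3 − 2·1 = 1.
So P(n) = 2n² + 1, and P(9) = 163.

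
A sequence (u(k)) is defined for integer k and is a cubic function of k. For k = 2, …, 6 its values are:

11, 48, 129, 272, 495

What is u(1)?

First differences: 37, 81, 143, 223. Second differences: 44, 62, 80. Third differences: 18, 18.
Level-3 differences are constant, so u has degree 3.
Fitting a degree-3 polynomial gives u(k) = 3k³ - 5k² + 5k - 3.
Then u(1) = 0.

0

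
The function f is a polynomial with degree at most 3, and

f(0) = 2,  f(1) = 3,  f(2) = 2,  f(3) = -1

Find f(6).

-22

Write f(x) = ax³ + bx² + cx + d; the 4 given values yield a linear system in the 4 coefficients.
Solving, the leading coefficient vanishes, and f(x) = -x² + 2x + 2.
Then f(6) = -22.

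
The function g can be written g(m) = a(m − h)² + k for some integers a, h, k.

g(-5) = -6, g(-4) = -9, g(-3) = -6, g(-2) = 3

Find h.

First differences -3, 3, 9; second difference 6 = 2a, so a = 3.
Expanding, the m-coefficient is −2ah = -6h; matching it to the data gives h = -4, and then k = -9.
So g(m) = 3(m + 4)² − 9.
Hence h = -4.

-4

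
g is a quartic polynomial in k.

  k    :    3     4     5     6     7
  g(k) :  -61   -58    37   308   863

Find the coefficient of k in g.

Write g(k) = ak^4 + bk³ + ck² + dk + e; the 5 given values yield a linear system in the 5 coefficients.
Solving, g(k) = k^4 - 4k³ - 3k² - 3k + 2.
The coefficient of k is -3.

-3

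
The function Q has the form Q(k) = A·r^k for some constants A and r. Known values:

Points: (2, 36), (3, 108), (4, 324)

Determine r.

3

Consecutive ratio: 108/36 = 3, and 324/108 = 3, so r = 3.
Then A·3^2 = 36 gives A = 4, and Q(k) = 4·3^k.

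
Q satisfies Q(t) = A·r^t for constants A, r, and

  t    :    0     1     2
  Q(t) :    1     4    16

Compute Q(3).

Consecutive ratio: 4/1 = 4, and 16/4 = 4, so r = 4.
Then A·4^0 = 1 gives A = 1, and Q(t) = 1·4^t.
Q(3) = 1·4^3 = 64.

64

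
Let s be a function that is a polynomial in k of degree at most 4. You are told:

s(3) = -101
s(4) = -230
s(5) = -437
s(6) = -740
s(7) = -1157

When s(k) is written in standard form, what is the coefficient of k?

First differences: -129, -207, -303, -417. Second differences: -78, -96, -114. Third differences: -18, -18.
Level-3 differences are constant, so s has degree 3.
Fitting a degree-3 polynomial gives s(k) = -3k³ - 3k² + 3k - 2.
The coefficient of k is 3.

3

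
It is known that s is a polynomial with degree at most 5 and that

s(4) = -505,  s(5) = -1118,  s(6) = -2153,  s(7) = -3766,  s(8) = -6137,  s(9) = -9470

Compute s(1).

2

First differences: -613, -1035, -1613, -2371, -3333. Second differences: -422, -578, -758, -962. Third differences: -156, -180, -204. Fourth differences: -24, -24.
Level-4 differences are constant, so s has degree 4.
Fitting a degree-4 polynomial gives s(k) = -k^4 - 4k³ + 7.
Then s(1) = 2.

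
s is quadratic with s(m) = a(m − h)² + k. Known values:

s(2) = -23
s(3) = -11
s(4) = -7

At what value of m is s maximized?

4

First differences 12, 4; second difference -8 = 2a, so a = -4.
Expanding, the m-coefficient is −2ah = 8h; matching it to the data gives h = 4, and then k = -7.
So s(m) = -4(m − 4)² − 7.
Hence h = 4.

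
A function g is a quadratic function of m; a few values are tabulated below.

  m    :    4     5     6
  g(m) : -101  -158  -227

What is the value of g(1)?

-2

Write g(m) = am² + bm + c; the 3 given values yield a linear system in the 3 coefficients.
Solving, g(m) = -6m² - 3m + 7.
Then g(1) = -2.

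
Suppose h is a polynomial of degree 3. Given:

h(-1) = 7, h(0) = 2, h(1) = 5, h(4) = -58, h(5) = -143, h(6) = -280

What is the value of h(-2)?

32

Write h(n) = an³ + bn² + cn + d; the 6 given values yield a linear system in the 4 coefficients.
Solving, h(n) = -2n³ + 4n² + n + 2.
Then h(-2) = 32.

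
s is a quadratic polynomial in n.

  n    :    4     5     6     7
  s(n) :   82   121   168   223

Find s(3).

51

First differences: 39, 47, 55. Second differences: 8, 8.
Level-2 differences are constant, so s has degree 2.
Fitting a degree-2 polynomial gives s(n) = 4n² + 3n + 6.
Then s(3) = 51.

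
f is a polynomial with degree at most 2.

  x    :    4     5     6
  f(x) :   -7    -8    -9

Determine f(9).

First differences: -1, -1.
Level-1 differences are constant, so f has degree 1.
Fitting a degree-1 polynomial gives f(x) = -x - 3.
Then f(9) = -12.

-12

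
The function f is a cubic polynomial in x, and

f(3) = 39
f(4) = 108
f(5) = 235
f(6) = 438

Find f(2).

Write f(x) = ax³ + bx² + cx + d; the 4 given values yield a linear system in the 4 coefficients.
Solving, f(x) = 3x³ - 7x² + 7x.
Then f(2) = 10.

10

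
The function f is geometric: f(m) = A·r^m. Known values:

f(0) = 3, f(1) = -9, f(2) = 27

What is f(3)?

-81

Consecutive ratio: -9/3 = -3, and 27/(-9) = -3, so r = -3.
Then A·(-3)^0 = 3 gives A = 3, and f(m) = 3·(-3)^m.
f(3) = 3·(-3)^3 = -81.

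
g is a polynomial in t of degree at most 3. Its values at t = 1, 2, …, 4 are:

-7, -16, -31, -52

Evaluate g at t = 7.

Write g(t) = at³ + bt² + ct + d; the 4 given values yield a linear system in the 4 coefficients.
Solving, the leading coefficient vanishes, and g(t) = -3t² - 4.
Then g(7) = -151.

-151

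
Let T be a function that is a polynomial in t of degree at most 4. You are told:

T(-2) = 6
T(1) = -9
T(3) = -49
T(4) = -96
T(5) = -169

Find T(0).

Write T(t) = at^4 + bt³ + ct² + dt + e; the 5 given values yield a linear system in the 5 coefficients.
Solving, the leading coefficient vanishes, and T(t) = -t³ - t² - 3t - 4.
Then T(0) = -4.

-4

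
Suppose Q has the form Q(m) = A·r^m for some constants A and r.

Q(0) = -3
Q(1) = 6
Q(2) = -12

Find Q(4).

-48

Consecutive ratio: 6/(-3) = -2, and -12/6 = -2, so r = -2.
Then A·(-2)^0 = -3 gives A = -3, and Q(m) = -3·(-2)^m.
Q(4) = -3·(-2)^4 = -48.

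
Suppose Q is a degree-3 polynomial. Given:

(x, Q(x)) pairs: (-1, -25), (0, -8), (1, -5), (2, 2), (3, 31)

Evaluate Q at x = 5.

227

First differences: 17, 3, 7, 29. Second differences: -14, 4, 22. Third differences: 18, 18.
Level-3 differences are constant, so Q has degree 3.
Fitting a degree-3 polynomial gives Q(x) = 3x³ - 7x² + 7x - 8.
Then Q(5) = 227.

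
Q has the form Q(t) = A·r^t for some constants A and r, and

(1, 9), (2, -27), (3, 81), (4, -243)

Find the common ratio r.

-3

Consecutive ratio: -27/9 = -3, and 81/(-27) = -3, so r = -3.
Then A·(-3)^1 = 9 gives A = -3, and Q(t) = -3·(-3)^t.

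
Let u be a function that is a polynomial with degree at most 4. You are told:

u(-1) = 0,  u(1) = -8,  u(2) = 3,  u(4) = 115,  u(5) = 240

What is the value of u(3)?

40

Write u(m) = am^4 + bm³ + cm² + dm + e; the 5 given values yield a linear system in the 5 coefficients.
Solving, the leading coefficient vanishes, and u(m) = 2m³ + m² - 6m - 5.
Then u(3) = 40.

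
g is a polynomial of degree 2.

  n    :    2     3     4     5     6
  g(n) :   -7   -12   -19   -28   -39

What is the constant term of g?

First differences: -5, -7, -9, -11. Second differences: -2, -2, -2.
Level-2 differences are constant, so g has degree 2.
Fitting a degree-2 polynomial gives g(n) = -n² - 3.
The constant term is g(0) = -3.

-3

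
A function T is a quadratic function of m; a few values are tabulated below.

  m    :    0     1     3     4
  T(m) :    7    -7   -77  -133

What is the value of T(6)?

-287

Write T(m) = am² + bm + c; the 4 given values yield a linear system in the 3 coefficients.
Solving, T(m) = -7m² - 7m + 7.
Then T(6) = -287.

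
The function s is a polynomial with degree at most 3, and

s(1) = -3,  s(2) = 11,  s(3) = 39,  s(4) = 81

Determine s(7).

291

Write s(t) = at³ + bt² + ct + d; the 4 given values yield a linear system in the 4 coefficients.
Solving, the leading coefficient vanishes, and s(t) = 7t² - 7t - 3.
Then s(7) = 291.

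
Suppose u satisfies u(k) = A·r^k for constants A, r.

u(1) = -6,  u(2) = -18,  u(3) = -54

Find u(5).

-486

Consecutive ratio: -18/(-6) = 3, and -54/(-18) = 3, so r = 3.
Then A·3^1 = -6 gives A = -2, and u(k) = -2·3^k.
u(5) = -2·3^5 = -486.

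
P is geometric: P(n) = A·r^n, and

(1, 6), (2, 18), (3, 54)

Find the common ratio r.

3

Consecutive ratio: 18/6 = 3, and 54/18 = 3, so r = 3.
Then A·3^1 = 6 gives A = 2, and P(n) = 2·3^n.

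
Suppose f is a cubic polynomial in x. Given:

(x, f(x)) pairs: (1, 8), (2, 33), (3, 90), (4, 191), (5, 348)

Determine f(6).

Write f(x) = ax³ + bx² + cx + d; the 5 given values yield a linear system in the 4 coefficients.
Solving, f(x) = 2x³ + 4x² - x + 3.
Then f(6) = 573.

573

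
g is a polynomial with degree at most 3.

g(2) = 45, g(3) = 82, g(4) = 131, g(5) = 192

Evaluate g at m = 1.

20

Write g(m) = am³ + bm² + cm + d; the 4 given values yield a linear system in the 4 coefficients.
Solving, the leading coefficient vanishes, and g(m) = 6m² + 7m + 7.
Then g(1) = 20.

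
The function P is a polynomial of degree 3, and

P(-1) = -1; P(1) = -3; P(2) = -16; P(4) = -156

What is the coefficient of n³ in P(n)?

Write P(n) = an³ + bn² + cn + d; the 4 given values yield a linear system in the 4 coefficients.
Solving, P(n) = -3n³ + 2n² + 2n - 4.
The coefficient of n³ is -3.

-3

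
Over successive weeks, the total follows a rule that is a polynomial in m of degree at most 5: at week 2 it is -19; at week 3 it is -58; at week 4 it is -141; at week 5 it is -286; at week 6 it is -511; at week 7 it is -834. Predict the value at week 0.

Write the value at m as f(m).
First differences: -39, -83, -145, -225, -323. Second differences: -44, -62, -80, -98. Third differences: -18, -18, -18.
Level-3 differences are constant, so f has degree 3.
Fitting a degree-3 polynomial gives f(m) = -3m³ + 5m² - 7m - 1.
Then f(0) = -1.

-1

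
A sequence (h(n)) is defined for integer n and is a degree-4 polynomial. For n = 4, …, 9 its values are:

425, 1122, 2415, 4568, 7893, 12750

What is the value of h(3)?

Write h(n) = an^4 + bn³ + cn² + dn + e; the 6 given values yield a linear system in the 5 coefficients.
Solving, h(n) = 2n^4 - 4n² - 5n - 3.
Then h(3) = 108.

108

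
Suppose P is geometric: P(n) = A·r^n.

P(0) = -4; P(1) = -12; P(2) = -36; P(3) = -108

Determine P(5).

-972

Consecutive ratio: -12/(-4) = 3, and -36/(-12) = 3, so r = 3.
Then A·3^0 = -4 gives A = -4, and P(n) = -4·3^n.
P(5) = -4·3^5 = -972.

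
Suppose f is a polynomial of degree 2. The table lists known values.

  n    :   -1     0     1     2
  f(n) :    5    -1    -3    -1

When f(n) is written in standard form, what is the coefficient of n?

Write f(n) = an² + bn + c; the 4 given values yield a linear system in the 3 coefficients.
Solving, f(n) = 2n² - 4n - 1.
The coefficient of n is -4.

-4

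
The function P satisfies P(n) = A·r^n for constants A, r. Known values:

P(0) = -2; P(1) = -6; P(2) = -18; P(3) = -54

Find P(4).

-162

Consecutive ratio: -6/(-2) = 3, and -18/(-6) = 3, so r = 3.
Then A·3^0 = -2 gives A = -2, and P(n) = -2·3^n.
P(4) = -2·3^4 = -162.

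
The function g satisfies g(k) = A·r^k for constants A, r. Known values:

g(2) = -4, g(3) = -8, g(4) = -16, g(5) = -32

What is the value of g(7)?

Consecutive ratio: -8/(-4) = 2, and -16/(-8) = 2, so r = 2.
Then A·2^2 = -4 gives A = -1, and g(k) = -1·2^k.
g(7) = -1·2^7 = -128.

-128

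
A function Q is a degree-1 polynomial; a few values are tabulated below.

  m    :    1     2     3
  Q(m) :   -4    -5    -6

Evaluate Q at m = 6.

-9

First differences: -1, -1.
Level-1 differences are constant, so Q has degree 1.
Fitting a degree-1 polynomial gives Q(m) = -m - 3.
Then Q(6) = -9.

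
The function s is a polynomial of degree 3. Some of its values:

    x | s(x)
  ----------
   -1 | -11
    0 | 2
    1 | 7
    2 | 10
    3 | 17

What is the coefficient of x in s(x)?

8

First differences: 13, 5, 3, 7. Second differences: -8, -2, 4. Third differences: 6, 6.
Level-3 differences are constant, so s has degree 3.
Fitting a degree-3 polynomial gives s(x) = x³ - 4x² + 8x + 2.
The coefficient of x is 8.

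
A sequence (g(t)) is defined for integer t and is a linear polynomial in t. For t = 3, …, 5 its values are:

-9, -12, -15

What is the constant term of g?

0

First differences: -3, -3.
Level-1 differences are constant, so g has degree 1.
Fitting a degree-1 polynomial gives g(t) = -3t.
The constant term is g(0) = 0.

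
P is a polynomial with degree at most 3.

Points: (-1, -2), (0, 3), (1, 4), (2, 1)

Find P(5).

-32

First differences: 5, 1, -3. Second differences: -4, -4.
Level-2 differences are constant, so P has degree 2.
Fitting a degree-2 polynomial gives P(t) = -2t² + 3t + 3.
Then P(5) = -32.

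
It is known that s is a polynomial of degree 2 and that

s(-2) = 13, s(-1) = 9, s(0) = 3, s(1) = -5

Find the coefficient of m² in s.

-1

First differences: -4, -6, -8. Second differences: -2, -2.
Level-2 differences are constant, so s has degree 2.
Fitting a degree-2 polynomial gives s(m) = -m² - 7m + 3.
The coefficient of m² is -1.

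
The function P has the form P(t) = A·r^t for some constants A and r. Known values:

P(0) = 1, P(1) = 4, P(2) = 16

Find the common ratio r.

4

Consecutive ratio: 4/1 = 4, and 16/4 = 4, so r = 4.
Then A·4^0 = 1 gives A = 1, and P(t) = 1·4^t.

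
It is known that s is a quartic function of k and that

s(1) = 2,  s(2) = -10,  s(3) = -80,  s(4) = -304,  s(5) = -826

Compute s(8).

Write s(k) = ak^4 + bk³ + ck² + dk + e; the 5 given values yield a linear system in the 5 coefficients.
Solving, s(k) = -2k^4 + 4k³ - 3k² - k + 4.
Then s(8) = -6340.

-6340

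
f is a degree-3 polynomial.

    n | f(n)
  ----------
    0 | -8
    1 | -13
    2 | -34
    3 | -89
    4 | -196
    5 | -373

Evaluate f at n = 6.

-638

First differences: -5, -21, -55, -107, -177. Second differences: -16, -34, -52, -70. Third differences: -18, -18, -18.
Level-3 differences are constant, so f has degree 3.
Fitting a degree-3 polynomial gives f(n) = -3n³ + n² - 3n - 8.
Then f(6) = -638.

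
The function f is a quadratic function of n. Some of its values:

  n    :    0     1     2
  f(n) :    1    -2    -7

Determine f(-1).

Write f(n) = an² + bn + c; the 3 given values yield a linear system in the 3 coefficients.
Solving, f(n) = -n² - 2n + 1.
Then f(-1) = 2.

2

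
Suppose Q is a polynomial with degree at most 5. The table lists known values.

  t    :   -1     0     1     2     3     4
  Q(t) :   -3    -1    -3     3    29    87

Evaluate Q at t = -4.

Write Q(t) = at^5 + bt^4 + ct³ + dt² + et + p; the 6 given values yield a linear system in the 6 coefficients.
Solving, the top 2 coefficients vanish, and Q(t) = 2t³ - 2t² - 2t - 1.
Then Q(-4) = -153.

-153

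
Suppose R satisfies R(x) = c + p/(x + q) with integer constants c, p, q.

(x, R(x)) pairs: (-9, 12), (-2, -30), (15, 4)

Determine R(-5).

(R(x) − c)(x + q) = p for each data point; the three points give a linear system in c and q, then p follows.
Solving: c = 6, q = 3, p = -36, so R(x) = 6 − 36/(x + 3).
Then R(-5) = 6 − 36/(-2) = 24.

24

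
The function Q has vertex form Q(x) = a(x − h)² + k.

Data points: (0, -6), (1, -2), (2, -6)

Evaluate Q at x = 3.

-18

First differences 4, -4; second difference -8 = 2a, so a = -4.
Expanding, the x-coefficient is −2ah = 8h; matching it to the data gives h = 1, and then k = -2.
So Q(x) = -4(x − 1)² − 2.
Q(3) = -4·2² − 2 = -18.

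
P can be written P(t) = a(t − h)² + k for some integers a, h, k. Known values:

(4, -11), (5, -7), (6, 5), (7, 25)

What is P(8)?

53

First differences 4, 12, 20; second difference 8 = 2a, so a = 4.
Expanding, the t-coefficient is −2ah = -8h; matching it to the data gives h = 4, and then k = -11.
So P(t) = 4(t − 4)² − 11.
P(8) = 4·4² − 11 = 53.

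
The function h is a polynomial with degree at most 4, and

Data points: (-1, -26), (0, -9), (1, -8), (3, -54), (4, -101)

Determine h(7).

Write h(k) = ak^4 + bk³ + ck² + dk + e; the 5 given values yield a linear system in the 5 coefficients.
Solving, the top 2 coefficients vanish, and h(k) = -8k² + 9k - 9.
Then h(7) = -338.

-338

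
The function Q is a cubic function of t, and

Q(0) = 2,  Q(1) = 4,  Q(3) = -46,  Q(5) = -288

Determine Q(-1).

6

Write Q(t) = at³ + bt² + ct + d; the 4 given values yield a linear system in the 4 coefficients.
Solving, Q(t) = -3t³ + 3t² + 2t + 2.
Then Q(-1) = 6.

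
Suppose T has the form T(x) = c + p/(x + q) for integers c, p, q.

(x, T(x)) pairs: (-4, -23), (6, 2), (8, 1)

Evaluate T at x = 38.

-2

(T(x) − c)(x + q) = p for each data point; the three points give a linear system in c and q, then p follows.
Solving: c = -3, q = 2, p = 40, so T(x) = -3 + 40/(x + 2).
Then T(38) = -3 + 40/40 = -2.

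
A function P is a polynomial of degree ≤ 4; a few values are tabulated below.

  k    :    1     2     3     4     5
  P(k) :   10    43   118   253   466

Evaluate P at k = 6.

775

First differences: 33, 75, 135, 213. Second differences: 42, 60, 78. Third differences: 18, 18.
Level-3 differences are constant, so P has degree 3.
Fitting a degree-3 polynomial gives P(k) = 3k³ + 3k² + 3k + 1.
Then P(6) = 775.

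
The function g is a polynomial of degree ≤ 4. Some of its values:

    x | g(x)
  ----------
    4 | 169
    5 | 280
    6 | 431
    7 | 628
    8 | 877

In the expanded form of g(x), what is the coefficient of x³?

First differences: 111, 151, 197, 249. Second differences: 40, 46, 52. Third differences: 6, 6.
Level-3 differences are constant, so g has degree 3.
Fitting a degree-3 polynomial gives g(x) = x³ + 5x² + 5x + 5.
The coefficient of x³ is 1.

1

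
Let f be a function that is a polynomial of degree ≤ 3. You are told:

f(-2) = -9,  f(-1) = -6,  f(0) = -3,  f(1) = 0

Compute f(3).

6

First differences: 3, 3, 3.
Level-1 differences are constant, so f has degree 1.
Fitting a degree-1 polynomial gives f(m) = 3m - 3.
Then f(3) = 6.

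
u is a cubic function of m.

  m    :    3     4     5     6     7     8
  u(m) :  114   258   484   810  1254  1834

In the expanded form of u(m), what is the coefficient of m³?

3

First differences: 144, 226, 326, 444, 580. Second differences: 82, 100, 118, 136. Third differences: 18, 18, 18.
Level-3 differences are constant, so u has degree 3.
Fitting a degree-3 polynomial gives u(m) = 3m³ + 5m² - 2m - 6.
The coefficient of m³ is 3.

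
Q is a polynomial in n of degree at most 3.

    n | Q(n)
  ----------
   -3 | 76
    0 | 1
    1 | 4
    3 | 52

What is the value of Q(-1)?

Write Q(n) = an³ + bn² + cn + d; the 4 given values yield a linear system in the 4 coefficients.
Solving, the leading coefficient vanishes, and Q(n) = 7n² - 4n + 1.
Then Q(-1) = 12.

12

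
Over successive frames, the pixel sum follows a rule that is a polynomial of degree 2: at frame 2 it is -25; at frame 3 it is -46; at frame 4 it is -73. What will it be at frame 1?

-10

Write the value at n as Q(n).
Write Q(n) = an² + bn + c; the 3 given values yield a linear system in the 3 coefficients.
Solving, Q(n) = -3n² - 6n - 1.
Then Q(1) = -10.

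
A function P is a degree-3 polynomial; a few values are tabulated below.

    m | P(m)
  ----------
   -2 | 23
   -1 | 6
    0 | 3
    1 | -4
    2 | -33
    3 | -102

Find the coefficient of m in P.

First differences: -17, -3, -7, -29, -69. Second differences: 14, -4, -22, -40. Third differences: -18, -18, -18.
Level-3 differences are constant, so P has degree 3.
Fitting a degree-3 polynomial gives P(m) = -3m³ - 2m² - 2m + 3.
The coefficient of m is -2.

-2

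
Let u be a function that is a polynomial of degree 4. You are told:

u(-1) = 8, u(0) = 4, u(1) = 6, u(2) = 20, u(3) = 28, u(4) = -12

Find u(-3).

First differences: -4, 2, 14, 8, -40. Second differences: 6, 12, -6, -48. Third differences: 6, -18, -42. Fourth differences: -24, -24.
Level-4 differences are constant, so u has degree 4.
Fitting a degree-4 polynomial gives u(t) = -t^4 + 3t³ + 4t² - 4t + 4.
Then u(-3) = -110.

-110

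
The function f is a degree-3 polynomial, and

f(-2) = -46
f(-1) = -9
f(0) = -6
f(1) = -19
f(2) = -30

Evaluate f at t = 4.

Write f(t) = at³ + bt² + ct + d; the 5 given values yield a linear system in the 4 coefficients.
Solving, f(t) = 3t³ - 8t² - 8t - 6.
Then f(4) = 26.

26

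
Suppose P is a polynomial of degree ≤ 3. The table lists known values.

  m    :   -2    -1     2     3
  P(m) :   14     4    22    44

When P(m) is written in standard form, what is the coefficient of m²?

Write P(m) = am³ + bm² + cm + d; the 4 given values yield a linear system in the 4 coefficients.
Solving, the leading coefficient vanishes, and P(m) = 4m² + 2m + 2.
The coefficient of m² is 4.

4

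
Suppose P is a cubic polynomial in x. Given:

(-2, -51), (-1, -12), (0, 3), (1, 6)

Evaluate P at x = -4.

-249

Write P(x) = ax³ + bx² + cx + d; the 4 given values yield a linear system in the 4 coefficients.
Solving, P(x) = 2x³ - 6x² + 7x + 3.
Then P(-4) = -249.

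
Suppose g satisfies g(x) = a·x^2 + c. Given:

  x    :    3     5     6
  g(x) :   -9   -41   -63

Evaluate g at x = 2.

1

From g(3) = -9 and g(5) = -41: 9a + c = -9 and 25a + c = -41.
Subtracting: 16a = -32, so a = -2; then c = -9 − (-2)·9 = 9.
So g(x) = -2x² + 9, and g(2) = 1.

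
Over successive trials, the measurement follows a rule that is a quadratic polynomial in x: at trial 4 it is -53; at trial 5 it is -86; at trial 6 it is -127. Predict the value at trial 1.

Write the value at x as u(x).
Write u(x) = ax² + bx + c; the 3 given values yield a linear system in the 3 coefficients.
Solving, u(x) = -4x² + 3x - 1.
Then u(1) = -2.

-2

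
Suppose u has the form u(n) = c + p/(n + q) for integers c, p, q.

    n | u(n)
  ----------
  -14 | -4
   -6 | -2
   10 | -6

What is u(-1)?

(u(n) − c)(n + q) = p for each data point; the three points give a linear system in c and q, then p follows.
Solving: c = -5, q = 2, p = -12, so u(n) = -5 − 12/(n + 2).
Then u(-1) = -5 − 12/1 = -17.

-17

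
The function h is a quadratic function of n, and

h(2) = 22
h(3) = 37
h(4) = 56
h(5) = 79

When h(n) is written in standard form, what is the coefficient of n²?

First differences: 15, 19, 23. Second differences: 4, 4.
Level-2 differences are constant, so h has degree 2.
Fitting a degree-2 polynomial gives h(n) = 2n² + 5n + 4.
The coefficient of n² is 2.

2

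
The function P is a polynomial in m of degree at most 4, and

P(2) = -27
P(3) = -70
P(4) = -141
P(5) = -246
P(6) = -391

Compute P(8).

Write P(m) = am^4 + bm³ + cm² + dm + e; the 5 given values yield a linear system in the 5 coefficients.
Solving, the leading coefficient vanishes, and P(m) = -m³ - 5m² + m - 1.
Then P(8) = -825.

-825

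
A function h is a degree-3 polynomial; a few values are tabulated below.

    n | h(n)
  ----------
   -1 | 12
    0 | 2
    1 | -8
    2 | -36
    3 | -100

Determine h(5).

Write h(n) = an³ + bn² + cn + d; the 5 given values yield a linear system in the 4 coefficients.
Solving, h(n) = -3n³ - 7n + 2.
Then h(5) = -408.

-408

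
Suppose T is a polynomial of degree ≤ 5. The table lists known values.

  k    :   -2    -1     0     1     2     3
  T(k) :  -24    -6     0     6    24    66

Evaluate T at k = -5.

First differences: 18, 6, 6, 18, 42. Second differences: -12, 0, 12, 24. Third differences: 12, 12, 12.
Level-3 differences are constant, so T has degree 3.
Fitting a degree-3 polynomial gives T(k) = 2k³ + 4k.
Then T(-5) = -270.

-270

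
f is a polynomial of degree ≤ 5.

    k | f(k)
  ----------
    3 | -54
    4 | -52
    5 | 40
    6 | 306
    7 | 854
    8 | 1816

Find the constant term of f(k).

0

Write f(k) = ak^5 + bk^4 + ck³ + dk² + ek + p; the 6 given values yield a linear system in the 6 coefficients.
Solving, the leading coefficient vanishes, and f(k) = k^4 - 4k³ - 4k² + 3k.
The constant term is f(0) = 0.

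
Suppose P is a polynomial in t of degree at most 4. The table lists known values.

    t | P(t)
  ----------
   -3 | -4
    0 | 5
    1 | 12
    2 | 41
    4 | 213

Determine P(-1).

8

Write P(t) = at^4 + bt³ + ct² + dt + e; the 5 given values yield a linear system in the 5 coefficients.
Solving, the leading coefficient vanishes, and P(t) = 2t³ + 5t² + 5.
Then P(-1) = 8.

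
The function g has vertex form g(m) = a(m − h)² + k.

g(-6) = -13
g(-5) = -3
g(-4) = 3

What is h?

First differences 10, 6; second difference -4 = 2a, so a = -2.
Expanding, the m-coefficient is −2ah = 4h; matching it to the data gives h = -3, and then k = 5.
So g(m) = -2(m + 3)² + 5.
Hence h = -3.

-3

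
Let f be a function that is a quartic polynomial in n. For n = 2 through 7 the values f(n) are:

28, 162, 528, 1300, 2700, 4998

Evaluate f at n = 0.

Write f(n) = an^4 + bn³ + cn² + dn + e; the 6 given values yield a linear system in the 5 coefficients.
Solving, f(n) = 2n^4 + n³ - 3n².
Then f(0) = 0.

0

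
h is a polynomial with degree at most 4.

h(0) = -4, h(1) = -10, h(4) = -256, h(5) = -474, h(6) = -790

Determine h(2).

-42

Write h(k) = ak^4 + bk³ + ck² + dk + e; the 5 given values yield a linear system in the 5 coefficients.
Solving, the leading coefficient vanishes, and h(k) = -3k³ - 4k² + k - 4.
Then h(2) = -42.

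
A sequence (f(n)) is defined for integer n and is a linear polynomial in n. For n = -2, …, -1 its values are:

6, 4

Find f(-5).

Write f(n) = an + b; the 2 given values yield a linear system in the 2 coefficients.
Solving, f(n) = -2n + 2.
Then f(-5) = 12.

12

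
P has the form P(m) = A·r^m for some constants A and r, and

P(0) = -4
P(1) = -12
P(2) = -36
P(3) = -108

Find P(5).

Consecutive ratio: -12/(-4) = 3, and -36/(-12) = 3, so r = 3.
Then A·3^0 = -4 gives A = -4, and P(m) = -4·3^m.
P(5) = -4·3^5 = -972.

-972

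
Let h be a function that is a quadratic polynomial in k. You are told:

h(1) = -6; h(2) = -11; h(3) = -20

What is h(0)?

Write h(k) = ak² + bk + c; the 3 given values yield a linear system in the 3 coefficients.
Solving, h(k) = -2k² + k - 5.
The constant term is h(0) = -5.

-5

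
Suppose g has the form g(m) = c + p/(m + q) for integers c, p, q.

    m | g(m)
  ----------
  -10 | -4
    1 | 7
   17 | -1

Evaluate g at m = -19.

-3

(g(m) − c)(m + q) = p for each data point; the three points give a linear system in c and q, then p follows.
Solving: c = -2, q = 1, p = 18, so g(m) = -2 + 18/(m + 1).
Then g(-19) = -2 + 18/(-18) = -3.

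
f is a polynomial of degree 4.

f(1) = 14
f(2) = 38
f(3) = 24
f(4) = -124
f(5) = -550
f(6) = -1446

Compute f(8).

-5656

First differences: 24, -14, -148, -426, -896. Second differences: -38, -134, -278, -470. Third differences: -96, -144, -192. Fourth differences: -48, -48.
Level-4 differences are constant, so f has degree 4.
Fitting a degree-4 polynomial gives f(x) = -2x^4 + 4x³ + 7x² + 5x.
Then f(8) = -5656.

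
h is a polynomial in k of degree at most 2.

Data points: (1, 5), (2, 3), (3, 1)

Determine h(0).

7

Write h(k) = ak² + bk + c; the 3 given values yield a linear system in the 3 coefficients.
Solving, the leading coefficient vanishes, and h(k) = -2k + 7.
Then h(0) = 7.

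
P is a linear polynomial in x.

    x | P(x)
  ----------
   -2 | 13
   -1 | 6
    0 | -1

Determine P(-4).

First differences: -7, -7.
Level-1 differences are constant, so P has degree 1.
Fitting a degree-1 polynomial gives P(x) = -7x - 1.
Then P(-4) = 27.

27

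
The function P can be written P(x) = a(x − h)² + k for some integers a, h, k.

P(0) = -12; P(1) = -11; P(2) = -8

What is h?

First differences 1, 3; second difference 2 = 2a, so a = 1.
Expanding, the x-coefficient is −2ah = -2h; matching it to the data gives h = 0, and then k = -12.
So P(x) = 1(x + 0)² − 12.
Hence h = 0.

0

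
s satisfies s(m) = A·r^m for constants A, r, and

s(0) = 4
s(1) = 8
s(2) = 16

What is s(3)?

Consecutive ratio: 8/4 = 2, and 16/8 = 2, so r = 2.
Then A·2^0 = 4 gives A = 4, and s(m) = 4·2^m.
s(3) = 4·2^3 = 32.

32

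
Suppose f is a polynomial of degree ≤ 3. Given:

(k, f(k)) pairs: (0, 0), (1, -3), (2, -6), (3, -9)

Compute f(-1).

First differences: -3, -3, -3.
Level-1 differences are constant, so f has degree 1.
Fitting a degree-1 polynomial gives f(k) = -3k.
Then f(-1) = 3.

3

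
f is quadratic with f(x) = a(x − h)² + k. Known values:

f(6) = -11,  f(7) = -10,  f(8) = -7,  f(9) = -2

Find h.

First differences 1, 3, 5; second difference 2 = 2a, so a = 1.
Expanding, the x-coefficient is −2ah = -2h; matching it to the data gives h = 6, and then k = -11.
So f(x) = 1(x − 6)² − 11.
Hence h = 6.

6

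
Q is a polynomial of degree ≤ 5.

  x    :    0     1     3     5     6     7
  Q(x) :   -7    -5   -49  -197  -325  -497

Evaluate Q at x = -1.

-17

Write Q(x) = ax^5 + bx^4 + cx³ + dx² + ex + p; the 6 given values yield a linear system in the 6 coefficients.
Solving, the top 2 coefficients vanish, and Q(x) = -x³ - 4x² + 7x - 7.
Then Q(-1) = -17.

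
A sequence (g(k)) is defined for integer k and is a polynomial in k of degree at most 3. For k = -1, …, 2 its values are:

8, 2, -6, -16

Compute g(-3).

14

First differences: -6, -8, -10. Second differences: -2, -2.
Level-2 differences are constant, so g has degree 2.
Fitting a degree-2 polynomial gives g(k) = -k² - 7k + 2.
Then g(-3) = 14.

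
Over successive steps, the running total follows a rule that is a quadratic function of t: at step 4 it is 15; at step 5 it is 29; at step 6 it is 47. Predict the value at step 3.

5

Write the value at t as P(t).
Write P(t) = at² + bt + c; the 3 given values yield a linear system in the 3 coefficients.
Solving, P(t) = 2t² - 4t - 1.
Then P(3) = 5.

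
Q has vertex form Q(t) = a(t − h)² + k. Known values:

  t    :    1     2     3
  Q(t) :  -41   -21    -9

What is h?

4

First differences 20, 12; second difference -8 = 2a, so a = -4.
Expanding, the t-coefficient is −2ah = 8h; matching it to the data gives h = 4, and then k = -5.
So Q(t) = -4(t − 4)² − 5.
Hence h = 4.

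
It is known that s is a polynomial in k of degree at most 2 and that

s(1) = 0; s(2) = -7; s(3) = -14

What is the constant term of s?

7

Write s(k) = ak² + bk + c; the 3 given values yield a linear system in the 3 coefficients.
Solving, the leading coefficient vanishes, and s(k) = -7k + 7.
The constant term is s(0) = 7.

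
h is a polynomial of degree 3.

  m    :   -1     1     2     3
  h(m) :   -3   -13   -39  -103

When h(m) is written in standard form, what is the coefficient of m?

Write h(m) = am³ + bm² + cm + d; the 4 given values yield a linear system in the 4 coefficients.
Solving, h(m) = -3m³ - m² - 2m - 7.
The coefficient of m is -2.

-2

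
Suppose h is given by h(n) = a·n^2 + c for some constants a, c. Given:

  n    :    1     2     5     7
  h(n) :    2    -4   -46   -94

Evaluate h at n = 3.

-14

From h(1) = 2 and h(2) = -4: 1a + c = 2 and 4a + c = -4.
Subtracting: 3a = -6, so a = -2; then c = 2 − (-2)·1 = 4.
So h(n) = -2n² + 4, and h(3) = -14.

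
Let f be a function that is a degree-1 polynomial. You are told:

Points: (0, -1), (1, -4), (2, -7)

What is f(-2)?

Write f(x) = ax + b; the 3 given values yield a linear system in the 2 coefficients.
Solving, f(x) = -3x - 1.
Then f(-2) = 5.

5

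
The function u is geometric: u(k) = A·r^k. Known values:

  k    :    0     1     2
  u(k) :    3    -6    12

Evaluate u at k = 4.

48

Consecutive ratio: -6/3 = -2, and 12/(-6) = -2, so r = -2.
Then A·(-2)^0 = 3 gives A = 3, and u(k) = 3·(-2)^k.
u(4) = 3·(-2)^4 = 48.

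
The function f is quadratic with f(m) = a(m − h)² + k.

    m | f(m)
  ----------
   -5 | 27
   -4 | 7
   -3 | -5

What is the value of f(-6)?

First differences -20, -12; second difference 8 = 2a, so a = 4.
Expanding, the m-coefficient is −2ah = -8h; matching it to the data gives h = -2, and then k = -9.
So f(m) = 4(m + 2)² − 9.
f(-6) = 4·(-4)² − 9 = 55.

55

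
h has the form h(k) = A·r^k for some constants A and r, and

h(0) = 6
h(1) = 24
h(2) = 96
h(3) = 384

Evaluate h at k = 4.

1536

Consecutive ratio: 24/6 = 4, and 96/24 = 4, so r = 4.
Then A·4^0 = 6 gives A = 6, and h(k) = 6·4^k.
h(4) = 6·4^4 = 1536.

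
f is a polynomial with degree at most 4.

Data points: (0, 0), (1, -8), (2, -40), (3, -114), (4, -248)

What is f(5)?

Write f(k) = ak^4 + bk³ + ck² + dk + e; the 5 given values yield a linear system in the 5 coefficients.
Solving, the leading coefficient vanishes, and f(k) = -3k³ - 3k² - 2k.
Then f(5) = -460.

-460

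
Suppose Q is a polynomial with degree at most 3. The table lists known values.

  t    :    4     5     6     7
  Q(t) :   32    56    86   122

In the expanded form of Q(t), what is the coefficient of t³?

0

First differences: 24, 30, 36. Second differences: 6, 6.
Level-2 differences are constant, so Q has degree 2.
Fitting a degree-2 polynomial gives Q(t) = 3t² - 3t - 4.
The coefficient of t³ is 0.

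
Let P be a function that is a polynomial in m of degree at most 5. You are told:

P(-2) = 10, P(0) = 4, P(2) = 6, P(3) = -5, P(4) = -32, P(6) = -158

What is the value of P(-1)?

Write P(m) = am^5 + bm^4 + cm³ + dm² + em + p; the 6 given values yield a linear system in the 6 coefficients.
Solving, the top 2 coefficients vanish, and P(m) = -m³ + m² + 3m + 4.
Then P(-1) = 3.

3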